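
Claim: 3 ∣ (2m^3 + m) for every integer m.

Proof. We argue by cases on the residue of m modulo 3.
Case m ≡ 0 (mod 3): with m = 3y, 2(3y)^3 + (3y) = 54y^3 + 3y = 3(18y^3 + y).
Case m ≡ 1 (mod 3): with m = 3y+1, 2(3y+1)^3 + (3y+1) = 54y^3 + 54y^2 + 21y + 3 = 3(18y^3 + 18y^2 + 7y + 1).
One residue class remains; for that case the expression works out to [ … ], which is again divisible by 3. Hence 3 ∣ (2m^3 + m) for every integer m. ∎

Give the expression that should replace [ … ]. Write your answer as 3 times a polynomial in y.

The residues treated are {0, 1}, so the missing case is m ≡ 2 (mod 3); write m = 3y+2.
Then 2(3y+2)^3 + (3y+2) = 54y^3 + 108y^2 + 75y + 18 = 3(18y^3 + 36y^2 + 25y + 6).

3(18y^3 + 36y^2 + 25y + 6)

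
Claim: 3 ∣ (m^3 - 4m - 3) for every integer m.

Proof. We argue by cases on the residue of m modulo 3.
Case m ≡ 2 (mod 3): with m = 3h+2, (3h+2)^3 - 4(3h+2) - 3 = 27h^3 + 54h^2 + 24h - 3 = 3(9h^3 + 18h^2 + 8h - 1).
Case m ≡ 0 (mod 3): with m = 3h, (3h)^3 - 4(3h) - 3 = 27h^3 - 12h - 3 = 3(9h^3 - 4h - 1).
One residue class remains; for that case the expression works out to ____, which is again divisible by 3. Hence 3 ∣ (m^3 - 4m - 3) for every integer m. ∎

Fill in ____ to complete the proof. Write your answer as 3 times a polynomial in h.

Only m ≡ 1 (mod 3) is unaccounted for. Put m = 3h+1:
(3h+1)^3 - 4(3h+1) - 3 expands to 27h^3 + 27h^2 - 3h - 6,
and factoring out 3 leaves 3(9h^3 + 9h^2 - h - 2).

3(9h^3 + 9h^2 - h - 2)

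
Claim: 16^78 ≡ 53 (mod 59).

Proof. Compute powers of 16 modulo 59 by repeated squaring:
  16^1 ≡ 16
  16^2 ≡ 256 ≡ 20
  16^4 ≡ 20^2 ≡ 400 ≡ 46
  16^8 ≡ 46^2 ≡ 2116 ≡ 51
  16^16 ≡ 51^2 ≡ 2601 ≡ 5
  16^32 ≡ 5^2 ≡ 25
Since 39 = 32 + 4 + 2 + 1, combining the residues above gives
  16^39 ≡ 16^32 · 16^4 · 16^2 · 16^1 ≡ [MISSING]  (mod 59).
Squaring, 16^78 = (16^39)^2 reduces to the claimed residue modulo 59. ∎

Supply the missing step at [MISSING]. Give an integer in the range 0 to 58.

17

16^32 · 16^4 · 16^2 · 16^1 ≡ 25 · 46 · 20 · 16 = 368000.
368000 mod 59 = 17, so 16^39 ≡ 17 (mod 59).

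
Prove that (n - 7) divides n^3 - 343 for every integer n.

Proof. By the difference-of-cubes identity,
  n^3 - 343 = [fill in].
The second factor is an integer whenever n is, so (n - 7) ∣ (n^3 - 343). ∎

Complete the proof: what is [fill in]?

(n - 7)(n^2 + 7n + 49)

Polynomial division of n^3 - 343 by n - 7 leaves remainder 0 and quotient n^2 + 7n + 49.
Hence n^3 - 343 = (n - 7)(n^2 + 7n + 49).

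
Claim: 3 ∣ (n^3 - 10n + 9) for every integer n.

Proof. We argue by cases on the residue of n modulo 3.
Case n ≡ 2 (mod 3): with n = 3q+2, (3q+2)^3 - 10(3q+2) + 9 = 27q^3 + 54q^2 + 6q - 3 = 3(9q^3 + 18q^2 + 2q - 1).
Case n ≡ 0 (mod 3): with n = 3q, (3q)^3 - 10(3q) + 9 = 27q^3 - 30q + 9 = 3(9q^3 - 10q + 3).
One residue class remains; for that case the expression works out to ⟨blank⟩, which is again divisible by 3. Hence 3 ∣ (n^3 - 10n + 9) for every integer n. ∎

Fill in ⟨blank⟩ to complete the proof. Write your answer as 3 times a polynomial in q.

3(9q^3 + 9q^2 - 7q)

Only n ≡ 1 (mod 3) is unaccounted for. Put n = 3q+1:
(3q+1)^3 - 10(3q+1) + 9 expands to 27q^3 + 27q^2 - 21q,
and factoring out 3 leaves 3(9q^3 + 9q^2 - 7q).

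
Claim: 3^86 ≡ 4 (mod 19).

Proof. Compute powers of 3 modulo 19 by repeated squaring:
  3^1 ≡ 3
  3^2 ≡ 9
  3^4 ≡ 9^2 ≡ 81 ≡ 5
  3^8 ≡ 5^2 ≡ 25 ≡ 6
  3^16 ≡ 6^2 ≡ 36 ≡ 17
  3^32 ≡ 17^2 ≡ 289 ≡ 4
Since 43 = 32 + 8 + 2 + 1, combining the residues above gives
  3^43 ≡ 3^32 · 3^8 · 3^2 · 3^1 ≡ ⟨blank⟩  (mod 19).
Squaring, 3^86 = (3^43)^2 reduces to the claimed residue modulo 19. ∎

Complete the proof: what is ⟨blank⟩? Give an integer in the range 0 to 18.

2

Multiply the listed residues: 4 · 6 · 9 · 3 = 24 → 216 → 648.
Reducing modulo 19: 648 = 34·19 + 2, so 3^43 ≡ 2.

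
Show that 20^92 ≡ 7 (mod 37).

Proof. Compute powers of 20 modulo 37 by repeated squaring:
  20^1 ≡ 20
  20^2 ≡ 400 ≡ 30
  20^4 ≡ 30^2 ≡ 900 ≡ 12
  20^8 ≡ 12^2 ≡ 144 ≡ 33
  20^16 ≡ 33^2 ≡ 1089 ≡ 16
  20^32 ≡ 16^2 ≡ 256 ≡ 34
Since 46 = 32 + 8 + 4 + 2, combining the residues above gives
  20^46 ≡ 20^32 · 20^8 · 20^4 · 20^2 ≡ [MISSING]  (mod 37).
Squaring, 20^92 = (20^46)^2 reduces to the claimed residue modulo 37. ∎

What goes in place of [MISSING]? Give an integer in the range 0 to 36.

20^32 · 20^8 · 20^4 · 20^2 ≡ 34 · 33 · 12 · 30 = 403920.
403920 mod 37 = 28, so 20^46 ≡ 28 (mod 37).

28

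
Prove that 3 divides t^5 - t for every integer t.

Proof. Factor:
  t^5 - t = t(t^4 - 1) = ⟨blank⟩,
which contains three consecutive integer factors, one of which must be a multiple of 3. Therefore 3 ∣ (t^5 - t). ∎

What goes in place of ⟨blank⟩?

t^4 - 1 = (t^2 - 1)(t^2 + 1), and t^2 - 1 = (t-1)(t+1).
So t(t^4 - 1) = (t - 1)t(t + 1)(t^2 + 1).

(t - 1)t(t + 1)(t^2 + 1)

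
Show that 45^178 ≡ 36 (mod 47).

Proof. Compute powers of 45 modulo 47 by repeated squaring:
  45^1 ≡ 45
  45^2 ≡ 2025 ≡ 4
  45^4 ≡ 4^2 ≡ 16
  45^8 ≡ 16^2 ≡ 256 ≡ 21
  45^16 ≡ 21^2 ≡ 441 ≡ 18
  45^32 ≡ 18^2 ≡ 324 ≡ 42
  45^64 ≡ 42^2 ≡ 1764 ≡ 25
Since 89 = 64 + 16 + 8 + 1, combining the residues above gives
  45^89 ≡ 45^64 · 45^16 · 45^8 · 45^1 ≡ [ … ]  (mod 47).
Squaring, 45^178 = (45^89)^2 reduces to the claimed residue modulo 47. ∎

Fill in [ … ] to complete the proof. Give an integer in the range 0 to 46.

41

45^64 · 45^16 · 45^8 · 45^1 ≡ 25 · 18 · 21 · 45 = 425250.
425250 mod 47 = 41, so 45^89 ≡ 41 (mod 47).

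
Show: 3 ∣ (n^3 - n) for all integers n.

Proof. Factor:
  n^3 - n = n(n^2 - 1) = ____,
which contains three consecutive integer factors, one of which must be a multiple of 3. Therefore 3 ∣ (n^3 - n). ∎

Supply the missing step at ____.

(n - 1)n(n + 1)

n(n^2 - 1) = n(n - 1)(n + 1) = (n - 1)n(n + 1).
These three factors are consecutive integers, so their product is divisible by 3.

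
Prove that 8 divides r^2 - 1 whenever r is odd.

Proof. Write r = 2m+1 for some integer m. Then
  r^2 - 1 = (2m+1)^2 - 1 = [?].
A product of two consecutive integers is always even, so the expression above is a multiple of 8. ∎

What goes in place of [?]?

(2m+1)^2 - 1 = 4m^2 + 4m + 1 - 1 = 4m^2 + 4m = 4m(m+1).
Since m and m+1 are consecutive, m(m+1) is even, and 4·(even) is a multiple of 8.

4m(m + 1)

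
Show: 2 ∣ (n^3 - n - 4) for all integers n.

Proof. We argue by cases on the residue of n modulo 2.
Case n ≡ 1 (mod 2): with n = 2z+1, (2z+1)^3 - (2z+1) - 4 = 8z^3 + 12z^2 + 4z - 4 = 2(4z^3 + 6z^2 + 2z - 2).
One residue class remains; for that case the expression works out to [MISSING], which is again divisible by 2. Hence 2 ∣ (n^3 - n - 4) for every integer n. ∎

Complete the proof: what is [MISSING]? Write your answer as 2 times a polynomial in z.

2(4z^3 - z - 2)

Only n ≡ 0 (mod 2) is unaccounted for. Put n = 2z:
(2z)^3 - (2z) - 4 expands to 8z^3 - 2z - 4,
and factoring out 2 leaves 2(4z^3 - z - 2).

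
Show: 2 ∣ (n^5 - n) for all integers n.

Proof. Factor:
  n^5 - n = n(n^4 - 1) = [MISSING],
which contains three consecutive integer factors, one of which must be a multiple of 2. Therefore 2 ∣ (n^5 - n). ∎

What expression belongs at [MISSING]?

(n - 1)n(n + 1)(n^2 + 1)

n^4 - 1 = (n^2 - 1)(n^2 + 1), and n^2 - 1 = (n-1)(n+1).
So n(n^4 - 1) = (n - 1)n(n + 1)(n^2 + 1).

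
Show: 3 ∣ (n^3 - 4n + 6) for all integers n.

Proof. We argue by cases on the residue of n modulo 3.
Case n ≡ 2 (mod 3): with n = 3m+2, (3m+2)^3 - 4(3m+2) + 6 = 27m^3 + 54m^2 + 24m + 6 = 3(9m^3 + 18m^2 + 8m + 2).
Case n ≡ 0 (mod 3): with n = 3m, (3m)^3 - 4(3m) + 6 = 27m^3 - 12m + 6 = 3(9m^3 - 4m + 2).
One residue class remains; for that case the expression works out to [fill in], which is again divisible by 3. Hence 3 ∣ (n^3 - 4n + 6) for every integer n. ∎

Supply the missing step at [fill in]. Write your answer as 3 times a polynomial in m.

Only n ≡ 1 (mod 3) is unaccounted for. Put n = 3m+1:
(3m+1)^3 - 4(3m+1) + 6 expands to 27m^3 + 27m^2 - 3m + 3,
and factoring out 3 leaves 3(9m^3 + 9m^2 - m + 1).

3(9m^3 + 9m^2 - m + 1)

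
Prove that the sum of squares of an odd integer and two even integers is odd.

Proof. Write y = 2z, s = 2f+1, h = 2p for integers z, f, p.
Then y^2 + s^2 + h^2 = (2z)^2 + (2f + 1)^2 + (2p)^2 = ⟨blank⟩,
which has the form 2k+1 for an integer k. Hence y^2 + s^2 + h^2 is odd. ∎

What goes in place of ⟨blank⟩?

2(2f^2 + 2f + 2p^2 + 2z^2) + 1

(2z)^2 + (2f + 1)^2 + (2p)^2 = 4f^2 + 4f + 4p^2 + 4z^2 + 1
= 2(2f^2 + 2f + 2p^2 + 2z^2) + 1.
Since 2f^2 + 2f + 2p^2 + 2z^2 is an integer, the sum of squares is of the form 2k+1 for an integer k.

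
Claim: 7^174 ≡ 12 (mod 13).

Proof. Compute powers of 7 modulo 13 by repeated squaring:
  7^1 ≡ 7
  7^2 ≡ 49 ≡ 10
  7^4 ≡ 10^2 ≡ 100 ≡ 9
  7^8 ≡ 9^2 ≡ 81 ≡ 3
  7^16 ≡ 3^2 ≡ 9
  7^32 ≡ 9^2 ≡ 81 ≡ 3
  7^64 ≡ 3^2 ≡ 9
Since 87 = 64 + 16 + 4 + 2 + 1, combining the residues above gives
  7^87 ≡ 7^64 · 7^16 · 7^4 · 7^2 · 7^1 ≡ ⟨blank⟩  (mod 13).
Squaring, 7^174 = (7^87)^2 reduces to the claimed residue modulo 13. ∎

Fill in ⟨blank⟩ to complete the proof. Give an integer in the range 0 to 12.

5

Multiply the listed residues: 9 · 9 · 9 · 10 · 7 = 81 → 729 → 7290 → 51030.
Reducing modulo 13: 51030 = 3925·13 + 5, so 7^87 ≡ 5.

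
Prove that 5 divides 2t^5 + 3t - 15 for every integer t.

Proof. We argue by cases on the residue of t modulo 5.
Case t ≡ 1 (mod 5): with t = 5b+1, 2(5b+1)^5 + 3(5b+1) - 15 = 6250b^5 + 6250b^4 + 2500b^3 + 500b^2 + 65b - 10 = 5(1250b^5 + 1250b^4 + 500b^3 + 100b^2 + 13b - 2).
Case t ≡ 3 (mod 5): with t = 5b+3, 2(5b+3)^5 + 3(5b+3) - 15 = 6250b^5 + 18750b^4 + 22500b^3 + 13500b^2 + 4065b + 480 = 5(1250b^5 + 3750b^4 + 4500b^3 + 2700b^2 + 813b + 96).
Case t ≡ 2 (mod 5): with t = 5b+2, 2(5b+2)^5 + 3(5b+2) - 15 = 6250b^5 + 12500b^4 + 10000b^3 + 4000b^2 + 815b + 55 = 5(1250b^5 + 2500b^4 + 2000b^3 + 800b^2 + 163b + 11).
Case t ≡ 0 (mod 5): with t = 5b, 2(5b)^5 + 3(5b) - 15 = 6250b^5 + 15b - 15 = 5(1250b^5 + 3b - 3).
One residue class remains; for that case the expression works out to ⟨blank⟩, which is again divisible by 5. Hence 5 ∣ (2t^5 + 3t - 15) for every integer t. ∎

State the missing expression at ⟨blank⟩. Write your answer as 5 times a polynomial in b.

Only t ≡ 4 (mod 5) is unaccounted for. Put t = 5b+4:
2(5b+4)^5 + 3(5b+4) - 15 expands to 6250b^5 + 25000b^4 + 40000b^3 + 32000b^2 + 12815b + 2045,
and factoring out 5 leaves 5(1250b^5 + 5000b^4 + 8000b^3 + 6400b^2 + 2563b + 409).

5(1250b^5 + 5000b^4 + 8000b^3 + 6400b^2 + 2563b + 409)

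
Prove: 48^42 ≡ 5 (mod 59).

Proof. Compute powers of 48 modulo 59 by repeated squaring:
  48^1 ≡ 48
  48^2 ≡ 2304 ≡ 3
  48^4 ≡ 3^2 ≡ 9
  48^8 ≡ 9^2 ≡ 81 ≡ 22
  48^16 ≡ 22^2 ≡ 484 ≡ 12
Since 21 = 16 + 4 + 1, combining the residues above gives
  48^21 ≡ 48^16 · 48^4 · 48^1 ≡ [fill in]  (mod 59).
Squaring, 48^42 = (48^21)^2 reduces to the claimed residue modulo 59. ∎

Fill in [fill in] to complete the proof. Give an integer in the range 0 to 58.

48^16 · 48^4 · 48^1 ≡ 12 · 9 · 48 = 5184.
5184 mod 59 = 51, so 48^21 ≡ 51 (mod 59).

51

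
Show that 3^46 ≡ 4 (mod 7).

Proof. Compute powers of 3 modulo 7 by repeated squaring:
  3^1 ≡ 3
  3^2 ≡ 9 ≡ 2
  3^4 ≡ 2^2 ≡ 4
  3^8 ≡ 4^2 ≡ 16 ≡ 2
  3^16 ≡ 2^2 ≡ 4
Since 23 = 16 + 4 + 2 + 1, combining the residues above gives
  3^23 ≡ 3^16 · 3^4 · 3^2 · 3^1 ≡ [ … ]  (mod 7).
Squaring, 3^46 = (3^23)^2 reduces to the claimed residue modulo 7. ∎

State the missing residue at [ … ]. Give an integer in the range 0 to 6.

3^16 · 3^4 · 3^2 · 3^1 ≡ 4 · 4 · 2 · 3 = 96.
96 mod 7 = 5, so 3^23 ≡ 5 (mod 7).

5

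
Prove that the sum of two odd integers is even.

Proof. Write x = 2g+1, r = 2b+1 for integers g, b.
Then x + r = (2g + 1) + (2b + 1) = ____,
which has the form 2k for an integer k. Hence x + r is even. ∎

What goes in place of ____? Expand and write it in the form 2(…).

2(b + g + 1)

Expanding: (2g + 1) + (2b + 1) = 2b + 2g + 2.
Every term is even; pulling out the factor of 2 gives 2(b + g + 1).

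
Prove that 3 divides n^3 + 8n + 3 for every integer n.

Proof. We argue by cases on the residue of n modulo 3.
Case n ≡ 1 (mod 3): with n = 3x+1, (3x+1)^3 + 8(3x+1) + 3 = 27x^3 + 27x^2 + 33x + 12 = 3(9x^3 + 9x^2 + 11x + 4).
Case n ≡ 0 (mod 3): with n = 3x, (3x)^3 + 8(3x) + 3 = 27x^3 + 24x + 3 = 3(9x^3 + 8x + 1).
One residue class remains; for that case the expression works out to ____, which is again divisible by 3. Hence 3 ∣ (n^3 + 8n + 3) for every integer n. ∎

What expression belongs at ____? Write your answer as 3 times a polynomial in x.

Only n ≡ 2 (mod 3) is unaccounted for. Put n = 3x+2:
(3x+2)^3 + 8(3x+2) + 3 expands to 27x^3 + 54x^2 + 60x + 27,
and factoring out 3 leaves 3(9x^3 + 18x^2 + 20x + 9).

3(9x^3 + 18x^2 + 20x + 9)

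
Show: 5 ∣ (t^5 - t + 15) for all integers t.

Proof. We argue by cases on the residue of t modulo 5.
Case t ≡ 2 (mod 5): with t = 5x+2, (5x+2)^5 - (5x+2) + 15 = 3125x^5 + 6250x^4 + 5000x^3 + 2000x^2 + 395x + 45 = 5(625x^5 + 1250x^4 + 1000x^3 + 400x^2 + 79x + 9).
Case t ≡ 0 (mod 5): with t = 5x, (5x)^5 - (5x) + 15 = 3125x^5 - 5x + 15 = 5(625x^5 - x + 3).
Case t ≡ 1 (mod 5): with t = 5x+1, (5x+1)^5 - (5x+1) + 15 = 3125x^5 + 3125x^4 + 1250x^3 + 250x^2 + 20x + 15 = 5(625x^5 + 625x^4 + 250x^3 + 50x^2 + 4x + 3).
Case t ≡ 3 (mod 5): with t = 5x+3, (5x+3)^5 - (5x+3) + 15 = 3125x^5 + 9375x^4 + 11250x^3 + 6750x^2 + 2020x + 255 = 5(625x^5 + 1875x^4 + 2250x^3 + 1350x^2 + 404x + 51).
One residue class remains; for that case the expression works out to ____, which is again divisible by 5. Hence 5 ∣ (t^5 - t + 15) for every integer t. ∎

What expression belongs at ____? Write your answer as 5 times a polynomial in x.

5(625x^5 + 2500x^4 + 4000x^3 + 3200x^2 + 1279x + 207)

Only t ≡ 4 (mod 5) is unaccounted for. Put t = 5x+4:
(5x+4)^5 - (5x+4) + 15 expands to 3125x^5 + 12500x^4 + 20000x^3 + 16000x^2 + 6395x + 1035,
and factoring out 5 leaves 5(625x^5 + 2500x^4 + 4000x^3 + 3200x^2 + 1279x + 207).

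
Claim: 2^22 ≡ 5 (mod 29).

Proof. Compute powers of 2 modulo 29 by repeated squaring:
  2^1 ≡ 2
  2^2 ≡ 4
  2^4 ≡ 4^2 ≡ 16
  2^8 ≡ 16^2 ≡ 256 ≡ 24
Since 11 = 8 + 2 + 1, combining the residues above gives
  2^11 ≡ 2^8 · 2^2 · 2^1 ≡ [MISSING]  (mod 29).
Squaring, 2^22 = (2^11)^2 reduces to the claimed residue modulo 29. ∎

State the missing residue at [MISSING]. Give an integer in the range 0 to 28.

18

2^8 · 2^2 · 2^1 ≡ 24 · 4 · 2 = 192.
192 mod 29 = 18, so 2^11 ≡ 18 (mod 29).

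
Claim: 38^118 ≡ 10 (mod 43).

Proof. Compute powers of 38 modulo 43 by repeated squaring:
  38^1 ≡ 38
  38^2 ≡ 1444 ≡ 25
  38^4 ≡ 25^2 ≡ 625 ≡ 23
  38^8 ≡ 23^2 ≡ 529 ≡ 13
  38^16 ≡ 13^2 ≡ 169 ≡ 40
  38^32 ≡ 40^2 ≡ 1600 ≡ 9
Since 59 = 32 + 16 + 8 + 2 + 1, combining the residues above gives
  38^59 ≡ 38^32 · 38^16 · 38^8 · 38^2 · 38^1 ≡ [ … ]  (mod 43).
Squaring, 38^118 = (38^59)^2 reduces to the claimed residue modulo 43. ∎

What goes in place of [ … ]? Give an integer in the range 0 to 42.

Multiply the listed residues: 9 · 40 · 13 · 25 · 38 = 360 → 4680 → 117000 → 4446000.
Reducing modulo 43: 4446000 = 103395·43 + 15, so 38^59 ≡ 15.

15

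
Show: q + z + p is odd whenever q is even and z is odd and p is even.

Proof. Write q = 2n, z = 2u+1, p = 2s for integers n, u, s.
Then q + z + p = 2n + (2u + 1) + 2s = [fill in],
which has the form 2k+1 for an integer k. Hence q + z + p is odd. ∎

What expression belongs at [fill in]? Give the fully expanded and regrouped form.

2(n + s + u) + 1

Expanding: 2n + (2u + 1) + 2s = 2n + 2s + 2u + 1.
Every term except the constant is even, so this is 2(n + s + u) + 1,
and n + s + u ∈ ℤ gives the required form.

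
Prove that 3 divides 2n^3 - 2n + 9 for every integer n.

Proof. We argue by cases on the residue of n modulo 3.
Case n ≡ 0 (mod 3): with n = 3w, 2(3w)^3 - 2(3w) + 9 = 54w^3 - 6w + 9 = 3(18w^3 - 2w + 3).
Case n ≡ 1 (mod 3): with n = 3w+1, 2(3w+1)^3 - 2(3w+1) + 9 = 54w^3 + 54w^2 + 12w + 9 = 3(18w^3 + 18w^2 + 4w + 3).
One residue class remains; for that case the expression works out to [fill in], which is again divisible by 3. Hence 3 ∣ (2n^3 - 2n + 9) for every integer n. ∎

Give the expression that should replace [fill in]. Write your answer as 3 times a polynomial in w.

3(18w^3 + 36w^2 + 22w + 7)

The residues treated are {0, 1}, so the missing case is n ≡ 2 (mod 3); write n = 3w+2.
Then 2(3w+2)^3 - 2(3w+2) + 9 = 54w^3 + 108w^2 + 66w + 21 = 3(18w^3 + 36w^2 + 22w + 7).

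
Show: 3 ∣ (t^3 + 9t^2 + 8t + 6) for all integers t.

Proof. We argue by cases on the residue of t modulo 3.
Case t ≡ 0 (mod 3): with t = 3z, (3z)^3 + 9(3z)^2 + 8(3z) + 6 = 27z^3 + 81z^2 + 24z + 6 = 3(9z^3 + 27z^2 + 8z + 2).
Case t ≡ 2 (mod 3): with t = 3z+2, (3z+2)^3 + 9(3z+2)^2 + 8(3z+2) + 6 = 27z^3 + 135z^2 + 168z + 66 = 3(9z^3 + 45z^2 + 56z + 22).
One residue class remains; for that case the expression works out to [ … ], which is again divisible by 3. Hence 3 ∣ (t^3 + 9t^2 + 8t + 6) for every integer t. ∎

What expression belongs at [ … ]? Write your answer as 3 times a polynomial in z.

3(9z^3 + 36z^2 + 29z + 8)

Only t ≡ 1 (mod 3) is unaccounted for. Put t = 3z+1:
(3z+1)^3 + 9(3z+1)^2 + 8(3z+1) + 6 expands to 27z^3 + 108z^2 + 87z + 24,
and factoring out 3 leaves 3(9z^3 + 36z^2 + 29z + 8).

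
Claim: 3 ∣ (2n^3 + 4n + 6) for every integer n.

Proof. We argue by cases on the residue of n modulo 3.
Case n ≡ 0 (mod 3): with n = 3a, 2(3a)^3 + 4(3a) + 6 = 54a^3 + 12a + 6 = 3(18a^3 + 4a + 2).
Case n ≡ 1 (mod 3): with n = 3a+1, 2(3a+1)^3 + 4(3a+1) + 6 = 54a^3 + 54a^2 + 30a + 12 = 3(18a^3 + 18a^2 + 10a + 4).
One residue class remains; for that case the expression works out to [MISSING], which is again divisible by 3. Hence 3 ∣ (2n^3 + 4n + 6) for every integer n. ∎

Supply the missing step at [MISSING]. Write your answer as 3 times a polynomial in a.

The residues treated are {0, 1}, so the missing case is n ≡ 2 (mod 3); write n = 3a+2.
Then 2(3a+2)^3 + 4(3a+2) + 6 = 54a^3 + 108a^2 + 84a + 30 = 3(18a^3 + 36a^2 + 28a + 10).

3(18a^3 + 36a^2 + 28a + 10)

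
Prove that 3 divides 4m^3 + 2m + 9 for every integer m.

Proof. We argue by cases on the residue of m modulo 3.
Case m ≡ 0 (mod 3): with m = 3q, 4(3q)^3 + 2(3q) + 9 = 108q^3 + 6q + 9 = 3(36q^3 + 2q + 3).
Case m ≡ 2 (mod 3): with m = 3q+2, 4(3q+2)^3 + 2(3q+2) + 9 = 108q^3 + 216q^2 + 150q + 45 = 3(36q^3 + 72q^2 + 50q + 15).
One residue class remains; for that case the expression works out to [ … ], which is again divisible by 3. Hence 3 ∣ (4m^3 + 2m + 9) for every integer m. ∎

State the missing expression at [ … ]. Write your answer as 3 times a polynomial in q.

3(36q^3 + 36q^2 + 14q + 5)

Only m ≡ 1 (mod 3) is unaccounted for. Put m = 3q+1:
4(3q+1)^3 + 2(3q+1) + 9 expands to 108q^3 + 108q^2 + 42q + 15,
and factoring out 3 leaves 3(36q^3 + 36q^2 + 14q + 5).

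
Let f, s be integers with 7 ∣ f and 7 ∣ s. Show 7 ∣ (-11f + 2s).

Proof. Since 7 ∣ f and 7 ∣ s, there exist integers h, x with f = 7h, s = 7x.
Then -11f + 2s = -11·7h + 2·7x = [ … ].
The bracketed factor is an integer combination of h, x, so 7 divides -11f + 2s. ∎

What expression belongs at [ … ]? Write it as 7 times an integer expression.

7(-11h + 2x)

Each term has a factor of 7: -11·7h + 2·7x = 7·(-11h + 2x).
Since -11h + 2x is an integer, 7 ∣ (-11f + 2s).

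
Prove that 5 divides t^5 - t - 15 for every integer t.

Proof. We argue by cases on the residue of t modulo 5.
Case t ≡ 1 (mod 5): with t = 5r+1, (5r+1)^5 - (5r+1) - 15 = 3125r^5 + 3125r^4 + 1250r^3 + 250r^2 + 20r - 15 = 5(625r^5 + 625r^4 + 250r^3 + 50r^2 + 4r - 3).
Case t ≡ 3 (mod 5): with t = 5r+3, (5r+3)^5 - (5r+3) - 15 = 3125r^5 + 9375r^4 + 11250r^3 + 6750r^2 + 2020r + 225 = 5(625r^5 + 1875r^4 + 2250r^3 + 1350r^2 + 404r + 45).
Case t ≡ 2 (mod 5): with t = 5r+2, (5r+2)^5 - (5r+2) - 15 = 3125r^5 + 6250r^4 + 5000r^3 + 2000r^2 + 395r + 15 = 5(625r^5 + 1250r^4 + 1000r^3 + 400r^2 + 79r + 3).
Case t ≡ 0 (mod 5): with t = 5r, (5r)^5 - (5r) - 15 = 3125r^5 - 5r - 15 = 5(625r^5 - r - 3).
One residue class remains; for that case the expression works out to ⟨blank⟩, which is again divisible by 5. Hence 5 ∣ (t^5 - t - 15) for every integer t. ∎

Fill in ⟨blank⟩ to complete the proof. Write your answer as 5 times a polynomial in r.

5(625r^5 + 2500r^4 + 4000r^3 + 3200r^2 + 1279r + 201)

The residues treated are {1, 3, 2, 0}, so the missing case is t ≡ 4 (mod 5); write t = 5r+4.
Then (5r+4)^5 - (5r+4) - 15 = 3125r^5 + 12500r^4 + 20000r^3 + 16000r^2 + 6395r + 1005 = 5(625r^5 + 2500r^4 + 4000r^3 + 3200r^2 + 1279r + 201).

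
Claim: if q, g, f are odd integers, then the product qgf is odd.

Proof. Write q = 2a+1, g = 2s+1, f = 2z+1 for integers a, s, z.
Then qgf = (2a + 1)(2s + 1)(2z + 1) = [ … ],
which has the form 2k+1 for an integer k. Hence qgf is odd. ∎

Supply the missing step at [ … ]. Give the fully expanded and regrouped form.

2(4asz + 2as + 2az + a + 2sz + s + z) + 1

Expanding: (2a + 1)(2s + 1)(2z + 1) = 8asz + 4as + 4az + 2a + 4sz + 2s + 2z + 1.
Every term except the constant is even, so this is 2(4asz + 2as + 2az + a + 2sz + s + z) + 1,
and 4asz + 2as + 2az + a + 2sz + s + z ∈ ℤ gives the required form.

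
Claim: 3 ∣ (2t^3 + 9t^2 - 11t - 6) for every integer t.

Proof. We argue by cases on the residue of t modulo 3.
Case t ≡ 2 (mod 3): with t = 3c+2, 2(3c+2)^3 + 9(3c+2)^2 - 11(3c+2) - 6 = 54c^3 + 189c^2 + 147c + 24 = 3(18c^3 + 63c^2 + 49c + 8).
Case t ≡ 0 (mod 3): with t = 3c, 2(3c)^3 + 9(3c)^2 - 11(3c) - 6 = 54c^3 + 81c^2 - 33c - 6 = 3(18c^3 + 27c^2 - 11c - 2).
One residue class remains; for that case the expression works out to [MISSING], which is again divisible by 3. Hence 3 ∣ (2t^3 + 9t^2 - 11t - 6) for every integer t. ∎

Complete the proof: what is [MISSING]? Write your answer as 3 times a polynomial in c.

Only t ≡ 1 (mod 3) is unaccounted for. Put t = 3c+1:
2(3c+1)^3 + 9(3c+1)^2 - 11(3c+1) - 6 expands to 54c^3 + 135c^2 + 39c - 6,
and factoring out 3 leaves 3(18c^3 + 45c^2 + 13c - 2).

3(18c^3 + 45c^2 + 13c - 2)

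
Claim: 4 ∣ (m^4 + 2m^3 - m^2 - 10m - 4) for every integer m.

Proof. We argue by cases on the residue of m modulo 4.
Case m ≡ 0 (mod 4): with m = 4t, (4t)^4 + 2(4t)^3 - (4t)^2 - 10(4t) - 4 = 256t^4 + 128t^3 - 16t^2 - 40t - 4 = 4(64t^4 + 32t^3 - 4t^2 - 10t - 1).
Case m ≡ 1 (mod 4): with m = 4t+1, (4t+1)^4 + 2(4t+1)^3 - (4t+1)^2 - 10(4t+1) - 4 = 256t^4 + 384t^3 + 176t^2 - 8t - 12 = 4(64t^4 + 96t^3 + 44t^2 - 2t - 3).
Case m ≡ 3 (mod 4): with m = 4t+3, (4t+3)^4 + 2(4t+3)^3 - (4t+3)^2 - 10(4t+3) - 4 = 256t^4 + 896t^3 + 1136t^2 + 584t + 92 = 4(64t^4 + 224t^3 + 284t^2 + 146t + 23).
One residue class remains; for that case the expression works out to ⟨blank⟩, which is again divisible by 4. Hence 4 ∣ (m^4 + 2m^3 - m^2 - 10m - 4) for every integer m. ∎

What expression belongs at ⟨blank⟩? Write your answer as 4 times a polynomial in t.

4(64t^4 + 160t^3 + 140t^2 + 42t + 1)

The residues treated are {0, 1, 3}, so the missing case is m ≡ 2 (mod 4); write m = 4t+2.
Then (4t+2)^4 + 2(4t+2)^3 - (4t+2)^2 - 10(4t+2) - 4 = 256t^4 + 640t^3 + 560t^2 + 168t + 4 = 4(64t^4 + 160t^3 + 140t^2 + 42t + 1).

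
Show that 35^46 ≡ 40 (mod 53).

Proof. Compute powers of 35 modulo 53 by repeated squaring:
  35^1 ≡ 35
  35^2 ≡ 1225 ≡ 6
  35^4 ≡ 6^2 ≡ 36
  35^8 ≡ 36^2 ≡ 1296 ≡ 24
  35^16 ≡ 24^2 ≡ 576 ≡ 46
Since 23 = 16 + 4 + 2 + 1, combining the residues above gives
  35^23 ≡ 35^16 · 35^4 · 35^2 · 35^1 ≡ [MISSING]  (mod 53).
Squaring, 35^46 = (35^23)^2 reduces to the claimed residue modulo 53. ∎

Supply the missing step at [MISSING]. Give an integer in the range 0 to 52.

Multiply the listed residues: 46 · 36 · 6 · 35 = 1656 → 9936 → 347760.
Reducing modulo 53: 347760 = 6561·53 + 27, so 35^23 ≡ 27.

27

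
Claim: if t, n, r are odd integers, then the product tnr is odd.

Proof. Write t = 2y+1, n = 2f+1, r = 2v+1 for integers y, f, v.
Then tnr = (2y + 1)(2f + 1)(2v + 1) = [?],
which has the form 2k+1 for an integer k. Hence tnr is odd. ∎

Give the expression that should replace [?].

Expanding: (2y + 1)(2f + 1)(2v + 1) = 8fvy + 4fv + 4fy + 2f + 4vy + 2v + 2y + 1.
Every term except the constant is even, so this is 2(4fvy + 2fv + 2fy + f + 2vy + v + y) + 1,
and 4fvy + 2fv + 2fy + f + 2vy + v + y ∈ ℤ gives the required form.

2(4fvy + 2fv + 2fy + f + 2vy + v + y) + 1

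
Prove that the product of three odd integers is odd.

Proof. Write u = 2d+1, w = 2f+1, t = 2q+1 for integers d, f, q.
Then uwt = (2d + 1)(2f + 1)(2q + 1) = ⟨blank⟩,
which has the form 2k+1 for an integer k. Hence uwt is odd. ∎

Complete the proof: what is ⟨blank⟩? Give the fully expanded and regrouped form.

2(4dfq + 2df + 2dq + d + 2fq + f + q) + 1

(2d + 1)(2f + 1)(2q + 1) = 8dfq + 4df + 4dq + 2d + 4fq + 2f + 2q + 1
= 2(4dfq + 2df + 2dq + d + 2fq + f + q) + 1.
Since 4dfq + 2df + 2dq + d + 2fq + f + q is an integer, the product is of the form 2k+1 for an integer k.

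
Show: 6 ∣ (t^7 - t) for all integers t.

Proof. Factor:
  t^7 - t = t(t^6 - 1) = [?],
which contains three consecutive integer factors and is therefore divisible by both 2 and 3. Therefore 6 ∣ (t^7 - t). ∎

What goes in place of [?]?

t^6 - 1 = (t^2 - 1)(t^4 + t^2 + 1), and t^2 - 1 = (t-1)(t+1).
So t(t^6 - 1) = (t - 1)t(t + 1)(t^4 + t^2 + 1).

(t - 1)t(t + 1)(t^4 + t^2 + 1)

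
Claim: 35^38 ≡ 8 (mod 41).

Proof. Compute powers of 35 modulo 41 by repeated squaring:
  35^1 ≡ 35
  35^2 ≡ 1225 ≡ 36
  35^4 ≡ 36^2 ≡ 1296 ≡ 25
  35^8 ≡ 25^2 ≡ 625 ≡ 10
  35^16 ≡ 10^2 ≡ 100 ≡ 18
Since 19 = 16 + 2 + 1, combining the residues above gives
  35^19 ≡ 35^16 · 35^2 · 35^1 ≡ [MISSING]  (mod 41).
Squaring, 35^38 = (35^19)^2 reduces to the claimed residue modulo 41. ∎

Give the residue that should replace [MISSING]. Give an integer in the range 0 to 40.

35^16 · 35^2 · 35^1 ≡ 18 · 36 · 35 = 22680.
22680 mod 41 = 7, so 35^19 ≡ 7 (mod 41).

7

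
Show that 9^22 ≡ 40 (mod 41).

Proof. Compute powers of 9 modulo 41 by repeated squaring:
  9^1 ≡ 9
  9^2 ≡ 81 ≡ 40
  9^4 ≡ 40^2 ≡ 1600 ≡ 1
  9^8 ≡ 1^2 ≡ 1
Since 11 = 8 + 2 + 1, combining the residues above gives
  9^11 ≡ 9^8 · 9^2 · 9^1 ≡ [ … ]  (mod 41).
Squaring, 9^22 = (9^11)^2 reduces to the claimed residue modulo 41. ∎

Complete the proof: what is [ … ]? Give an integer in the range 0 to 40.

32

9^8 · 9^2 · 9^1 ≡ 1 · 40 · 9 = 360.
360 mod 41 = 32, so 9^11 ≡ 32 (mod 41).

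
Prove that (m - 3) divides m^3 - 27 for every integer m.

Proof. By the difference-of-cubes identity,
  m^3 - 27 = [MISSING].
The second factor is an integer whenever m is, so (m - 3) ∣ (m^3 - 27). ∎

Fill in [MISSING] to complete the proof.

Polynomial division of m^3 - 27 by m - 3 leaves remainder 0 and quotient m^2 + 3m + 9.
Hence m^3 - 27 = (m - 3)(m^2 + 3m + 9).

(m - 3)(m^2 + 3m + 9)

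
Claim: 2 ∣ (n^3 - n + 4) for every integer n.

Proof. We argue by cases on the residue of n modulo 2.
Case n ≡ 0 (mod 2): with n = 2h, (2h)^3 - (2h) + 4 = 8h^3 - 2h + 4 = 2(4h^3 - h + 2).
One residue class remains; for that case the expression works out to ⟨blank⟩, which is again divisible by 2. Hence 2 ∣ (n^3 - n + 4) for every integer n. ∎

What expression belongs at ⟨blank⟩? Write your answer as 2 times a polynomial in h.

2(4h^3 + 6h^2 + 2h + 2)

Only n ≡ 1 (mod 2) is unaccounted for. Put n = 2h+1:
(2h+1)^3 - (2h+1) + 4 expands to 8h^3 + 12h^2 + 4h + 4,
and factoring out 2 leaves 2(4h^3 + 6h^2 + 2h + 2).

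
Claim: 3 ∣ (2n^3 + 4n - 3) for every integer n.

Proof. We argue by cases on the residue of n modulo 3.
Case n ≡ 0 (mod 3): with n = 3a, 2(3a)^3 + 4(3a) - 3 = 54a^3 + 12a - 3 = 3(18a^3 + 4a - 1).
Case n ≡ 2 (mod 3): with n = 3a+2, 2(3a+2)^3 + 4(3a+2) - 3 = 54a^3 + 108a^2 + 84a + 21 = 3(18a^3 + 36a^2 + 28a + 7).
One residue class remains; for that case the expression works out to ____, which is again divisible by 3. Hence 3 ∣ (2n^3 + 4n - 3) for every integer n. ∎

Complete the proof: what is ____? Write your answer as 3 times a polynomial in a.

The residues treated are {0, 2}, so the missing case is n ≡ 1 (mod 3); write n = 3a+1.
Then 2(3a+1)^3 + 4(3a+1) - 3 = 54a^3 + 54a^2 + 30a + 3 = 3(18a^3 + 18a^2 + 10a + 1).

3(18a^3 + 18a^2 + 10a + 1)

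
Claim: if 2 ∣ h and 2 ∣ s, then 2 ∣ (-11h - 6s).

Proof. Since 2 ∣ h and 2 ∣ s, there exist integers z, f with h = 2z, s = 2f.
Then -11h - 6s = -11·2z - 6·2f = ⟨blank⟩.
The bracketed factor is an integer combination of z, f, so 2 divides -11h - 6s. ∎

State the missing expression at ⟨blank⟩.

2(-6f - 11z)

Each term has a factor of 2: -11·2z - 6·2f = 2·(-6f - 11z).
Since -6f - 11z is an integer, 2 ∣ (-11h - 6s).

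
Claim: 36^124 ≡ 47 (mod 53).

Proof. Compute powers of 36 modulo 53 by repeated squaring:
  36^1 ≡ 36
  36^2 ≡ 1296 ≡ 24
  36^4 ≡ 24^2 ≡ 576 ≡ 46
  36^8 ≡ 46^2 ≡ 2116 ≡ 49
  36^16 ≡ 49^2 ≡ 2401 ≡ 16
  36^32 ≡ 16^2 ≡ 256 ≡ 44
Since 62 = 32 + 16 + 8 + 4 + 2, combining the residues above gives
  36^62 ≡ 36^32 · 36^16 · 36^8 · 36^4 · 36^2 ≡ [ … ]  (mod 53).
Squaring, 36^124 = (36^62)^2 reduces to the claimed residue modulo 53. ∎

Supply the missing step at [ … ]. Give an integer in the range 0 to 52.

10

36^32 · 36^16 · 36^8 · 36^4 · 36^2 ≡ 44 · 16 · 49 · 46 · 24 = 38083584.
38083584 mod 53 = 10, so 36^62 ≡ 10 (mod 53).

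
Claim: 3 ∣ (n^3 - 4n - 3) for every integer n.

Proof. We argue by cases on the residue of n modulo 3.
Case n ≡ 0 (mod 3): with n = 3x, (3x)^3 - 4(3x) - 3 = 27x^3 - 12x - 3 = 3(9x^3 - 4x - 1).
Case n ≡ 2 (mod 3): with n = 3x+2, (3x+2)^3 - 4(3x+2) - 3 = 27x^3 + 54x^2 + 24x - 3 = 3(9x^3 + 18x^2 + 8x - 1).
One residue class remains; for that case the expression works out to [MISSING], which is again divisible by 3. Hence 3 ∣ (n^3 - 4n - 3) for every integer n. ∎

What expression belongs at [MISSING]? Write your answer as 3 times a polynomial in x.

3(9x^3 + 9x^2 - x - 2)

The residues treated are {0, 2}, so the missing case is n ≡ 1 (mod 3); write n = 3x+1.
Then (3x+1)^3 - 4(3x+1) - 3 = 27x^3 + 27x^2 - 3x - 6 = 3(9x^3 + 9x^2 - x - 2).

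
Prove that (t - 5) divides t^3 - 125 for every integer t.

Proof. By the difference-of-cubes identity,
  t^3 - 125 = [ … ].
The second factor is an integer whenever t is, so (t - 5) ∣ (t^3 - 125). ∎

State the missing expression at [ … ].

a^3 - b^3 = (a - b)(a^2 + ab + b^2). With a = t, b = 5:
t^3 - 125 = (t - 5)(t^2 + 5t + 25).

(t - 5)(t^2 + 5t + 25)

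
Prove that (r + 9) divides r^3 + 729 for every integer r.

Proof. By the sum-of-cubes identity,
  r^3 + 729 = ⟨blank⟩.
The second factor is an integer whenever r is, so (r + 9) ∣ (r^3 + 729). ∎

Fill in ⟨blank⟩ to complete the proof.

(r + 9)(r^2 - 9r + 81)

Polynomial division of r^3 + 729 by r + 9 leaves remainder 0 and quotient r^2 - 9r + 81.
Hence r^3 + 729 = (r + 9)(r^2 - 9r + 81).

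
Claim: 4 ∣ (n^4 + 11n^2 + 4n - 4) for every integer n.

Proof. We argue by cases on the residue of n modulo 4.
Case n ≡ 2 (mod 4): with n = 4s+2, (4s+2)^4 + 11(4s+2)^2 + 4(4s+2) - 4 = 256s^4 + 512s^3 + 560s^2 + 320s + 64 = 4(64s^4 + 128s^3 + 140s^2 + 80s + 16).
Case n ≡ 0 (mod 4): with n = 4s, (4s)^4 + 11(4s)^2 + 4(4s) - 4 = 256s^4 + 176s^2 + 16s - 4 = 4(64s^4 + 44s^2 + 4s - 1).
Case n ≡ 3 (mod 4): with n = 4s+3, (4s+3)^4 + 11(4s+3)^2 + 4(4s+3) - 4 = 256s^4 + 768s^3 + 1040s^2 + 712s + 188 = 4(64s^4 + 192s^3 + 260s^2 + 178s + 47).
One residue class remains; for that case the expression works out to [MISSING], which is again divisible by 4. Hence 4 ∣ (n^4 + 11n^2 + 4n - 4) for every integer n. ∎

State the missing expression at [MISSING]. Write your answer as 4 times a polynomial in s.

4(64s^4 + 64s^3 + 68s^2 + 30s + 3)

Only n ≡ 1 (mod 4) is unaccounted for. Put n = 4s+1:
(4s+1)^4 + 11(4s+1)^2 + 4(4s+1) - 4 expands to 256s^4 + 256s^3 + 272s^2 + 120s + 12,
and factoring out 4 leaves 4(64s^4 + 64s^3 + 68s^2 + 30s + 3).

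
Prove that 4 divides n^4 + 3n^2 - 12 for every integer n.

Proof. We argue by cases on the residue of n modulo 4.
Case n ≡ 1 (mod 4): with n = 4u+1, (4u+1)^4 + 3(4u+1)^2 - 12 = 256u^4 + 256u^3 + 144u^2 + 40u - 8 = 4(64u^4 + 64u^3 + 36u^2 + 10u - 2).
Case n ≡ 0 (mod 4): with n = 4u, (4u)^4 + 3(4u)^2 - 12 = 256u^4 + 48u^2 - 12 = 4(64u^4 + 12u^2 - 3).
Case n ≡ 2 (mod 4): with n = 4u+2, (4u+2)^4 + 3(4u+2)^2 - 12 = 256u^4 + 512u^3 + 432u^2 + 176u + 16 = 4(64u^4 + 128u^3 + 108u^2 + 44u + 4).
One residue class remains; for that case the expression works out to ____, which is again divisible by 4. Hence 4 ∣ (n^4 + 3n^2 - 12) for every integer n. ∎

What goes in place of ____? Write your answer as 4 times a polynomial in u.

Only n ≡ 3 (mod 4) is unaccounted for. Put n = 4u+3:
(4u+3)^4 + 3(4u+3)^2 - 12 expands to 256u^4 + 768u^3 + 912u^2 + 504u + 96,
and factoring out 4 leaves 4(64u^4 + 192u^3 + 228u^2 + 126u + 24).

4(64u^4 + 192u^3 + 228u^2 + 126u + 24)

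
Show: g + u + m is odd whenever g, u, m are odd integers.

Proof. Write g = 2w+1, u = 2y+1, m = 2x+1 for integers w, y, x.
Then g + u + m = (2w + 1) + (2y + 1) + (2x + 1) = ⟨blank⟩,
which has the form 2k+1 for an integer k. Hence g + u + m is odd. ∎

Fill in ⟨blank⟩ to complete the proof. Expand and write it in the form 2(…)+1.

Expanding: (2w + 1) + (2y + 1) + (2x + 1) = 2w + 2x + 2y + 3.
Every term except the constant is even, so this is 2(w + x + y + 1) + 1,
and w + x + y + 1 ∈ ℤ gives the required form.

2(w + x + y + 1) + 1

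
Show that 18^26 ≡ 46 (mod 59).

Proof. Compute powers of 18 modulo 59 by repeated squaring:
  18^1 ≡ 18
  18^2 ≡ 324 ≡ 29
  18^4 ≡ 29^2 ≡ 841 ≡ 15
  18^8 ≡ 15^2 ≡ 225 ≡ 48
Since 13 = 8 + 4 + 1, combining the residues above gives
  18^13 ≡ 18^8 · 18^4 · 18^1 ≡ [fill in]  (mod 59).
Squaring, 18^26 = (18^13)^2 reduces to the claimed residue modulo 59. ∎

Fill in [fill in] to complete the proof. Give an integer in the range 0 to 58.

39

18^8 · 18^4 · 18^1 ≡ 48 · 15 · 18 = 12960.
12960 mod 59 = 39, so 18^13 ≡ 39 (mod 59).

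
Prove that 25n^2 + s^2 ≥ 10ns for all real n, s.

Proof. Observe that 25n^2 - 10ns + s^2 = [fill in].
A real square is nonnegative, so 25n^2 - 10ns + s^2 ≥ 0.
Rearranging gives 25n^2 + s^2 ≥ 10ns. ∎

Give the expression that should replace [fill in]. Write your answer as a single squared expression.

(5n - s)^2

25n^2 - 10ns + s^2 is a perfect-square trinomial: the outer terms are (5n)^2 and (s)^2, and the cross term is -2·5n·s.
So 25n^2 - 10ns + s^2 = (5n - s)^2 ≥ 0.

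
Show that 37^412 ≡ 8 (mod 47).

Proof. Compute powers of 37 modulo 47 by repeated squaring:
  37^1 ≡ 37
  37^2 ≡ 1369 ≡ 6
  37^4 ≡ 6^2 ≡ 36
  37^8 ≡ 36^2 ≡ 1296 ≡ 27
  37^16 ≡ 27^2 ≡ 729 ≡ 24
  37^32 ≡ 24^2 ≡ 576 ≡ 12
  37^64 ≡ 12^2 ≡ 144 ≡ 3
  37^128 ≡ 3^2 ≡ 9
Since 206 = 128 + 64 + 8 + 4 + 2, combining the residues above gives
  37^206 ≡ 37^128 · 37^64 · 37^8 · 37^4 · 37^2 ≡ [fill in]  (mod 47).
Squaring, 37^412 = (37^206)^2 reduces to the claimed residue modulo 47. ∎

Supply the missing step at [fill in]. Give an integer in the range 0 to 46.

Multiply the listed residues: 9 · 3 · 27 · 36 · 6 = 27 → 729 → 26244 → 157464.
Reducing modulo 47: 157464 = 3350·47 + 14, so 37^206 ≡ 14.

14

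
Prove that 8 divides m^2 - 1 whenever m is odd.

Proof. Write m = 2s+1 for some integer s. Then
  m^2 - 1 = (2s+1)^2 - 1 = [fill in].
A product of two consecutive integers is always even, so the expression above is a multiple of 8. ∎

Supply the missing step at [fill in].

(2s+1)^2 - 1 = 4s^2 + 4s + 1 - 1 = 4s^2 + 4s = 4s(s+1).
Since s and s+1 are consecutive, s(s+1) is even, and 4·(even) is a multiple of 8.

4s(s + 1)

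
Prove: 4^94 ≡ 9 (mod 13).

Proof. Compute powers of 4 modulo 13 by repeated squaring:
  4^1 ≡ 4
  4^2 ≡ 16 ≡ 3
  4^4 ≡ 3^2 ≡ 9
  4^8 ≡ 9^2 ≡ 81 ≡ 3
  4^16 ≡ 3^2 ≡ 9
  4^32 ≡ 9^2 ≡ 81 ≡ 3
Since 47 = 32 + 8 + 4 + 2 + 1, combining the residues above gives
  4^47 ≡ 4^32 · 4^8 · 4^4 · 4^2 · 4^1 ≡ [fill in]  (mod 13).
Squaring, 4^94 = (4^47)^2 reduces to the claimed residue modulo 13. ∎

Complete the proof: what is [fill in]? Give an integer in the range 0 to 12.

Multiply the listed residues: 3 · 3 · 9 · 3 · 4 = 9 → 81 → 243 → 972.
Reducing modulo 13: 972 = 74·13 + 10, so 4^47 ≡ 10.

10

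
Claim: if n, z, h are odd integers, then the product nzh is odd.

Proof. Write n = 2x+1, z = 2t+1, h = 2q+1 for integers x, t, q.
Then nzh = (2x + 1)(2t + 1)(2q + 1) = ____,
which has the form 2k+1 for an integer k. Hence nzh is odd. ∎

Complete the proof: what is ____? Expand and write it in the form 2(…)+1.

2(4qtx + 2qt + 2qx + q + 2tx + t + x) + 1

Expanding: (2x + 1)(2t + 1)(2q + 1) = 8qtx + 4qt + 4qx + 2q + 4tx + 2t + 2x + 1.
Every term except the constant is even, so this is 2(4qtx + 2qt + 2qx + q + 2tx + t + x) + 1,
and 4qtx + 2qt + 2qx + q + 2tx + t + x ∈ ℤ gives the required form.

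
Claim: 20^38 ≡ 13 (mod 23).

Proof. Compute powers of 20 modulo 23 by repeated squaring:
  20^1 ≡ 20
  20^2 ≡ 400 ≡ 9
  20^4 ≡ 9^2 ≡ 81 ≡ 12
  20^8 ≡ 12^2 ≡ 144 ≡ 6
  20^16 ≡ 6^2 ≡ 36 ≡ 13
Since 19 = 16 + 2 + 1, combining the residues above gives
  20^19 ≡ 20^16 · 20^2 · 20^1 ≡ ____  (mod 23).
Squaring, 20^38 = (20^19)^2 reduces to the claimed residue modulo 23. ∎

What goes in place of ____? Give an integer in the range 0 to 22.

17

Multiply the listed residues: 13 · 9 · 20 = 117 → 2340.
Reducing modulo 23: 2340 = 101·23 + 17, so 20^19 ≡ 17.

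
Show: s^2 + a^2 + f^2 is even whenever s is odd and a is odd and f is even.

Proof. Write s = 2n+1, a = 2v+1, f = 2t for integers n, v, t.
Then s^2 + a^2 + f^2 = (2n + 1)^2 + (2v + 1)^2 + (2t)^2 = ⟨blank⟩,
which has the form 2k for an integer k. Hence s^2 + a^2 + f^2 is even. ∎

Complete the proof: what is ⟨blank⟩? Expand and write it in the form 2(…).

(2n + 1)^2 + (2v + 1)^2 + (2t)^2 = 4n^2 + 4n + 4t^2 + 4v^2 + 4v + 2
= 2(2n^2 + 2n + 2t^2 + 2v^2 + 2v + 1).
Since 2n^2 + 2n + 2t^2 + 2v^2 + 2v + 1 is an integer, the sum of squares is of the form 2k for an integer k.

2(2n^2 + 2n + 2t^2 + 2v^2 + 2v + 1)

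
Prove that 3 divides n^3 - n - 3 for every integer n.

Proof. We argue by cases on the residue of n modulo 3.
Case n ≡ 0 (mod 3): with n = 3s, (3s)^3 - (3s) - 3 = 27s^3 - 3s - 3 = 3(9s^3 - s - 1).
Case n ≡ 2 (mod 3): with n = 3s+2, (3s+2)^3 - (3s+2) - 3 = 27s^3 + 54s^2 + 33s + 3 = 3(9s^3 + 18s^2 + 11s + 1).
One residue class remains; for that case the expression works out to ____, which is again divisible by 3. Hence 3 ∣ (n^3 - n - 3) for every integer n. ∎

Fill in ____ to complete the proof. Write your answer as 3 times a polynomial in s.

The residues treated are {0, 2}, so the missing case is n ≡ 1 (mod 3); write n = 3s+1.
Then (3s+1)^3 - (3s+1) - 3 = 27s^3 + 27s^2 + 6s - 3 = 3(9s^3 + 9s^2 + 2s - 1).

3(9s^3 + 9s^2 + 2s - 1)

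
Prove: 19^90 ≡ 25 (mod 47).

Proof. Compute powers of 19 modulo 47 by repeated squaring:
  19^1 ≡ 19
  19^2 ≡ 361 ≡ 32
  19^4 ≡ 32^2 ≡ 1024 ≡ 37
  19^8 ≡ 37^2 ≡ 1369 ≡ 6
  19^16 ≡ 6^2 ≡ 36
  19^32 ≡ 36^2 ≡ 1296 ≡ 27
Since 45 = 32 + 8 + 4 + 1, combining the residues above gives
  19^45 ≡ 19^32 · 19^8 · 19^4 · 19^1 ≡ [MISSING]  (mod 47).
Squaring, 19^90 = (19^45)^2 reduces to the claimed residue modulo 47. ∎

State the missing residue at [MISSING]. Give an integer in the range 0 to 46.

5

19^32 · 19^8 · 19^4 · 19^1 ≡ 27 · 6 · 37 · 19 = 113886.
113886 mod 47 = 5, so 19^45 ≡ 5 (mod 47).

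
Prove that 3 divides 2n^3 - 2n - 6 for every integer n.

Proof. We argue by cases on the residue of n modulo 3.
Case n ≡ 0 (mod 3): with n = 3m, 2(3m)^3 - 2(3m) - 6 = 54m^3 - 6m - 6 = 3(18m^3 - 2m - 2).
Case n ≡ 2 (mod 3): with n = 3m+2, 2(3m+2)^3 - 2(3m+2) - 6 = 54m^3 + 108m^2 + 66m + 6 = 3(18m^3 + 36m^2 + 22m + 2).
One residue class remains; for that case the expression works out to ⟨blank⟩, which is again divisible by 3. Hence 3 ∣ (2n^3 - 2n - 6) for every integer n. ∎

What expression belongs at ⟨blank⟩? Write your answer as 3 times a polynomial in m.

Only n ≡ 1 (mod 3) is unaccounted for. Put n = 3m+1:
2(3m+1)^3 - 2(3m+1) - 6 expands to 54m^3 + 54m^2 + 12m - 6,
and factoring out 3 leaves 3(18m^3 + 18m^2 + 4m - 2).

3(18m^3 + 18m^2 + 4m - 2)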